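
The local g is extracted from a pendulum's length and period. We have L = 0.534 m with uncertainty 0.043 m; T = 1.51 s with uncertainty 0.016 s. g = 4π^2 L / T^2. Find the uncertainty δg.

0.770 m/s^2

Since g is a product/quotient, work with relative uncertainties:
  (1·δL/L)² = (1×0.0805)² = 0.00648;  (-2·δT/T)² = (-2×0.0106)² = 0.000449
δg/g = √(0.00693) = 0.0833
g = 9.25 m/s^2, so δg = 0.0833 × 9.25 = 0.770 m/s^2.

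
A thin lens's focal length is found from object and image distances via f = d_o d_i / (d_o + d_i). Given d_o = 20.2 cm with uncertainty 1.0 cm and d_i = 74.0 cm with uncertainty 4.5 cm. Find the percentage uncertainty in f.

∂f/∂d_o = (d_i/(d_o+d_i))² = 0.617;  ∂f/∂d_i = (d_o/(d_o+d_i))² = 0.0460
δf = √((∂f/∂d_o · δd_o)² + (∂f/∂d_i · δd_i)²) = √(0.381 + 0.0428) = 0.651 cm
f = 15.9 cm, so δf/f = 0.651/15.9 = 0.0410.

4.10%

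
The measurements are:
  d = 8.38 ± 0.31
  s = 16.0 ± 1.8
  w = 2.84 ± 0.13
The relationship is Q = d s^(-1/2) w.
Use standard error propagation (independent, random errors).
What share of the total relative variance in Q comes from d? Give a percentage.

(δQ/Q)² = (1·δd/d)² + (−½·δs/s)² + (1·δw/w)²
  d term: (1×0.0370)² = 0.00137
  s term: (-0.5×0.113)² = 0.00316
  w term: (1×0.0458)² = 0.00210
Total = 0.00663. Share from d = 0.00137/0.00663 = 0.206.

20.6%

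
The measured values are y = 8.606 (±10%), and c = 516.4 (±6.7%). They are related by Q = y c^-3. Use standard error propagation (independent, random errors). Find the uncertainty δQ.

Products/powers → add relative errors in quadrature, weighted by exponent:
  (1·δy/y)² = (1×0.100)² = 0.0100;  (-3·δc/c)² = (-3×0.0670)² = 0.0404
δQ/Q = √(0.0504) = 0.225
Q = 6.249e-08, so δQ = 0.225 × 6.249e-08 = 1.4e-08.

1.4e-08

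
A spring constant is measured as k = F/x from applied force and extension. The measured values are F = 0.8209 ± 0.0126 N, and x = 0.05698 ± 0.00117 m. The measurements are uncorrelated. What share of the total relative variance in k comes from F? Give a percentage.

(δk/k)² = (1·δF/F)² + (-1·δx/x)²
  F term: (1×0.0153)² = 0.000236
  x term: (-1×0.0205)² = 0.000422
Total = 0.000657. Share from F = 0.000236/0.000657 = 0.358.

35.8%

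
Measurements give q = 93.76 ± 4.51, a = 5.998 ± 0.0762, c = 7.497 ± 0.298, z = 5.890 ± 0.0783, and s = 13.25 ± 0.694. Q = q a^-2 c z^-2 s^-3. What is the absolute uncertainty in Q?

Since Q is a product/quotient, work with relative uncertainties:
  (1·δq/q)² = (1×0.0481)² = 0.00231;  (-2·δa/a)² = (-2×0.0127)² = 0.000646;  (1·δc/c)² = (1×0.0397)² = 0.00158;  (-2·δz/z)² = (-2×0.0133)² = 0.000707;  (-3·δs/s)² = (-3×0.0524)² = 0.0247
δQ/Q = √(0.0299) = 0.173
Q = 0.0002421, so δQ = 0.173 × 0.0002421 = 4.19e-05.

4.19e-05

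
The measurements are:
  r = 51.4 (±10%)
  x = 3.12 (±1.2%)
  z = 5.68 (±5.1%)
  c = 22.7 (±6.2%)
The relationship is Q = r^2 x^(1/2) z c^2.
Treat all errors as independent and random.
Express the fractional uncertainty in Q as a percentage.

24.1%

Relative error in a monomial: (δQ/Q)² = Σ (nᵢ · δxᵢ/xᵢ)².
  (2·δr/r)² = (2×0.100)² = 0.0400;  (½·δx/x)² = (0.5×0.0120)² = 3.6e-05;  (1·δz/z)² = (1×0.0510)² = 0.00260;  (2·δc/c)² = (2×0.0620)² = 0.0154
δQ/Q = √(0.0580) = 0.241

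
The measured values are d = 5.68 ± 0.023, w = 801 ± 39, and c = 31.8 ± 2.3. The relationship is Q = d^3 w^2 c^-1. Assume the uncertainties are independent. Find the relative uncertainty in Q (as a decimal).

Q is a product of powers, so relative uncertainties combine in quadrature:
  (3·δd/d)² = (3×0.00405)² = 0.000148;  (2·δw/w)² = (2×0.0487)² = 0.00948;  (-1·δc/c)² = (-1×0.0723)² = 0.00523
δQ/Q = √(0.0149) = 0.122

0.122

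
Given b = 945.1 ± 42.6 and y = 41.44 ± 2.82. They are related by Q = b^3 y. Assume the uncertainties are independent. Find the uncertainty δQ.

Since Q is a product/quotient, work with relative uncertainties:
  (3·δb/b)² = (3×0.0451)² = 0.0183;  (1·δy/y)² = (1×0.0681)² = 0.00463
δQ/Q = √(0.0229) = 0.151
Q = 3.498e+10, so δQ = 0.151 × 3.498e+10 = 5.3e+09.

5.3e+09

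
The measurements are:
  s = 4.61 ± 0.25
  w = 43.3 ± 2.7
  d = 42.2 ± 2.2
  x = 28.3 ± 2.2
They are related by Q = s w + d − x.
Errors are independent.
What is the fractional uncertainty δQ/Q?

Let p = s·w = 200. δp/p = √((1·δs/s)² + (1·δw/w)²) = √(0.00294 + 0.00389) = 0.0826, so δp = 16.5.
Q = p + d − x: δQ = √(δp² + δd² + δx²) = √(272 + 4.84 + 4.84) = 16.8
Q = 214, so δQ/Q = 16.8/214 = 0.0786.

0.0786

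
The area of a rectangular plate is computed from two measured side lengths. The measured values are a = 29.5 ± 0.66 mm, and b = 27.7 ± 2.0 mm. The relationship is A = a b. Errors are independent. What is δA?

61.8 mm^2

Since A is a product/quotient, work with relative uncertainties:
  (1·δa/a)² = (1×0.0224)² = 0.000501;  (1·δb/b)² = (1×0.0722)² = 0.00521
δA/A = √(0.00571) = 0.0756
A = 817 mm^2, so δA = 0.0756 × 817 = 61.8 mm^2.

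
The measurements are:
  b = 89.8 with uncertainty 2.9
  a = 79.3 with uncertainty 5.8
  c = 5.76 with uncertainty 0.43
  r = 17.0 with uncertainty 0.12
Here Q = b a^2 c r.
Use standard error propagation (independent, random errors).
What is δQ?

9.26e+06

Products/powers → add relative errors in quadrature, weighted by exponent:
  (1·δb/b)² = (1×0.0323)² = 0.00104;  (2·δa/a)² = (2×0.0731)² = 0.0214;  (1·δc/c)² = (1×0.0747)² = 0.00557;  (1·δr/r)² = (1×0.00706)² = 4.98e-05
δQ/Q = √(0.0281) = 0.168
Q = 5.53e+07, so δQ = 0.168 × 5.53e+07 = 9.26e+06.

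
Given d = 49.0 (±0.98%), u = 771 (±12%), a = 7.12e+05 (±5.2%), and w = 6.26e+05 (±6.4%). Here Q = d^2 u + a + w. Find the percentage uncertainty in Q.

7.26%

Let p = d^2·u = 1.85e+06. δp/p = √((2·δd/d)² + (1·δu/u)²) = √(0.000384 + 0.0144) = 0.122, so δp = 2.25e+05.
Q = p + a + w: δQ = √(δp² + δa² + δw²) = √(5.07e+10 + 1.37e+09 + 1.61e+09) = 2.32e+05
Q = 3.19e+06, so δQ/Q = 2.32e+05/3.19e+06 = 0.0726.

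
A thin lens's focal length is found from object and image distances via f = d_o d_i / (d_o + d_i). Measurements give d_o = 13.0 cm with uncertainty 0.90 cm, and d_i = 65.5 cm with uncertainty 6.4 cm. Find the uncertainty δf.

0.651 cm

∂f/∂d_o = (d_i/(d_o+d_i))² = 0.696;  ∂f/∂d_i = (d_o/(d_o+d_i))² = 0.0274
δf = √((∂f/∂d_o · δd_o)² + (∂f/∂d_i · δd_i)²) = √(0.393 + 0.0308) = 0.651 cm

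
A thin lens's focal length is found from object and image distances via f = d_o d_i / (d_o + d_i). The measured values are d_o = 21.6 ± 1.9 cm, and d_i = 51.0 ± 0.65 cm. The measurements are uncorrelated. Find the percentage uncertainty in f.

6.19%

∂f/∂d_o = (d_i/(d_o+d_i))² = 0.493;  ∂f/∂d_i = (d_o/(d_o+d_i))² = 0.0885
δf = √((∂f/∂d_o · δd_o)² + (∂f/∂d_i · δd_i)²) = √(0.879 + 0.00331) = 0.939 cm
f = 15.2 cm, so δf/f = 0.939/15.2 = 0.0619.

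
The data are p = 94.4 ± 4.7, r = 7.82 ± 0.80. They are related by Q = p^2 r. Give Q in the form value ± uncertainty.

69700 ± 9950

Products/powers → add relative errors in quadrature, weighted by exponent:
  (2·δp/p)² = (2×0.0498)² = 0.00992;  (1·δr/r)² = (1×0.102)² = 0.0105
δQ/Q = √(0.0204) = 0.143
Q = 69700, so δQ = 0.143 × 69700 = 9950.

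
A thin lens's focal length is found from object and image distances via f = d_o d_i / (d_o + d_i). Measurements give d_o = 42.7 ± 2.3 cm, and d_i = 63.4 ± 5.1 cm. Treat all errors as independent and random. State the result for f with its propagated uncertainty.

25.5 ± 1.16 cm

∂f/∂d_o = (d_i/(d_o+d_i))² = 0.357;  ∂f/∂d_i = (d_o/(d_o+d_i))² = 0.162
δf = √((∂f/∂d_o · δd_o)² + (∂f/∂d_i · δd_i)²) = √(0.674 + 0.682) = 1.16 cm
f = 25.5 cm.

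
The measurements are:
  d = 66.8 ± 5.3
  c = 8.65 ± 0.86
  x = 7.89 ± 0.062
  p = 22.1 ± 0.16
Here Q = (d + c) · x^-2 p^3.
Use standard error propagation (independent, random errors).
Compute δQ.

995

Let u = d + c = 75.5. δu = √(δd² + δc²) = √(28.1 + 0.740) = 5.37, so δu/u = 0.0712.
Q is then a monomial in u, x, p:
δQ/Q = √((δu/u)² + (-2·δx/x)² + (3·δp/p)²) = √(0.00506 + 0.000247 + 0.000472) = 0.0760
Q = 13100, so δQ = 0.0760 × 13100 = 995.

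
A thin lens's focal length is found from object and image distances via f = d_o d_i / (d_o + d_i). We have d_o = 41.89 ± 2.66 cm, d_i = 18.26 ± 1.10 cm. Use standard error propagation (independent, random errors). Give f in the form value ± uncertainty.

∂f/∂d_o = (d_i/(d_o+d_i))² = 0.0922;  ∂f/∂d_i = (d_o/(d_o+d_i))² = 0.485
δf = √((∂f/∂d_o · δd_o)² + (∂f/∂d_i · δd_i)²) = √(0.0601 + 0.285) = 0.587 cm
f = 12.72 cm.

12.72 ± 0.587 cm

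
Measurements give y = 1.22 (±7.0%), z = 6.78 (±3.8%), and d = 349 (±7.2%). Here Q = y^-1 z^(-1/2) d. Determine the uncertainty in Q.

11.2

Each factor contributes (exponent × relative error)² to (δQ/Q)²:
  (-1·δy/y)² = (-1×0.0700)² = 0.00490;  (−½·δz/z)² = (-0.5×0.0380)² = 0.000361;  (1·δd/d)² = (1×0.0720)² = 0.00518
δQ/Q = √(0.0104) = 0.102
Q = 110, so δQ = 0.102 × 110 = 11.2.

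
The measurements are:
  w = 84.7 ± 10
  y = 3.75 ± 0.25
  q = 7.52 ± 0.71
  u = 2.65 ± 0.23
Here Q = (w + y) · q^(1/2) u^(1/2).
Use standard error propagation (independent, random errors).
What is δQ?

Let h = w + y = 88.5. δh = √(δw² + δy²) = √(100 + 0.0625) = 10.0, so δh/h = 0.113.
Q is then a monomial in h, q, u:
δQ/Q = √((δh/h)² + (½·δq/q)² + (½·δu/u)²) = √(0.0128 + 0.00223 + 0.00188) = 0.130
Q = 395, so δQ = 0.130 × 395 = 51.3.

51.3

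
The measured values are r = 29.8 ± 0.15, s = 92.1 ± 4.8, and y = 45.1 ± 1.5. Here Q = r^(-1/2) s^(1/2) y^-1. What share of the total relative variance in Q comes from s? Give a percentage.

37.9%

(δQ/Q)² = (−½·δr/r)² + (½·δs/s)² + (-1·δy/y)²
  r term: (-0.5×0.00503)² = 6.33e-06
  s term: (0.5×0.0521)² = 0.000679
  y term: (-1×0.0333)² = 0.00111
Total = 0.00179. Share from s = 0.000679/0.00179 = 0.379.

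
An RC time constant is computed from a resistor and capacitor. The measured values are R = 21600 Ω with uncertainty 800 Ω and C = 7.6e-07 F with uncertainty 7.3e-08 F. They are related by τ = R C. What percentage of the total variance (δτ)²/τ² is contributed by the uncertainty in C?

(δτ/τ)² = (1·δR/R)² + (1·δC/C)²
  R term: (1×0.0370)² = 0.00137
  C term: (1×0.0961)² = 0.00923
Total = 0.0106. Share from C = 0.00923/0.0106 = 0.871.

87.1%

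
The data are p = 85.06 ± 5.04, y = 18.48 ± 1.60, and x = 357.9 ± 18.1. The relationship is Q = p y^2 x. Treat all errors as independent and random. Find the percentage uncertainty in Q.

19.0%

Products/powers → add relative errors in quadrature, weighted by exponent:
  (1·δp/p)² = (1×0.0593)² = 0.00351;  (2·δy/y)² = (2×0.0866)² = 0.0300;  (1·δx/x)² = (1×0.0506)² = 0.00256
δQ/Q = √(0.0361) = 0.190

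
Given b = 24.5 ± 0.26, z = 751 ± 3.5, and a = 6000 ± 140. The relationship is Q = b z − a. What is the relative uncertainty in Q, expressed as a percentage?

Let p = b·z = 18400. δp/p = √((1·δb/b)² + (1·δz/z)²) = √(0.000113 + 2.17e-05) = 0.0116, so δp = 213.
Q = p − a: δQ = √(δp² + δa²) = √(45500 + 19600) = 255
Q = 12400, so δQ/Q = 255/12400 = 0.0206.

2.06%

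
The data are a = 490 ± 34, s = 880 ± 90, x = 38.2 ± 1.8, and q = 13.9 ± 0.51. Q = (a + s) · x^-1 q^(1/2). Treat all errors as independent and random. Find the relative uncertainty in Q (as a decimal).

0.0865

Let u = a + s = 1370. δu = √(δa² + δs²) = √(1160 + 8100) = 96.2, so δu/u = 0.0702.
Q is then a monomial in u, x, q:
δQ/Q = √((δu/u)² + (-1·δx/x)² + (½·δq/q)²) = √(0.00493 + 0.00222 + 0.000337) = 0.0865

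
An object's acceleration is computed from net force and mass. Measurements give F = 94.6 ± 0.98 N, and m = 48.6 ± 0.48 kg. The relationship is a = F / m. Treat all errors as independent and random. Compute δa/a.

For a monomial a ∝ F, m^-1, fractional errors add in quadrature:
  (1·δF/F)² = (1×0.0104)² = 0.000107;  (-1·δm/m)² = (-1×0.00988)² = 9.75e-05
δa/a = √(0.000205) = 0.0143

0.0143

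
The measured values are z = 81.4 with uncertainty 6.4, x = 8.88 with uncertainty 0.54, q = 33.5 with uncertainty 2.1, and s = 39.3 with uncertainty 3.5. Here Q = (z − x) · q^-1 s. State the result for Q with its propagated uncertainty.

85.1 ± 11.9

Let u = z − x = 72.5. δu = √(δz² + δx²) = √(41.0 + 0.292) = 6.42, so δu/u = 0.0886.
Q is then a monomial in u, q, s:
δQ/Q = √((δu/u)² + (-1·δq/q)² + (1·δs/s)²) = √(0.00784 + 0.00393 + 0.00793) = 0.140
Q = 85.1, so δQ = 0.140 × 85.1 = 11.9.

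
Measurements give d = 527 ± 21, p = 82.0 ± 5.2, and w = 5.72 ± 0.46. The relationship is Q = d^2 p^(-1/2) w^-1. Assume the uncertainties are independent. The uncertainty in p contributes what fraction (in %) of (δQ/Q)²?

(δQ/Q)² = (2·δd/d)² + (−½·δp/p)² + (-1·δw/w)²
  d term: (2×0.0398)² = 0.00635
  p term: (-0.5×0.0634)² = 0.00101
  w term: (-1×0.0804)² = 0.00647
Total = 0.0138. Share from p = 0.00101/0.0138 = 0.0727.

7.27%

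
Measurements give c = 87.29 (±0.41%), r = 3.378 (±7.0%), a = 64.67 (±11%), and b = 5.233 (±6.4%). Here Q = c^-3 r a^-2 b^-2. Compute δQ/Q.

0.264

Since Q is a product/quotient, work with relative uncertainties:
  (-3·δc/c)² = (-3×0.00410)² = 0.000151;  (1·δr/r)² = (1×0.0700)² = 0.00490;  (-2·δa/a)² = (-2×0.110)² = 0.0484;  (-2·δb/b)² = (-2×0.0640)² = 0.0164
δQ/Q = √(0.0698) = 0.264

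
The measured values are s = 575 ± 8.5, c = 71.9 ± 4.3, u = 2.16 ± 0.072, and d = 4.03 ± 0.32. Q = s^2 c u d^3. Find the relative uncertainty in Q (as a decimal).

0.250

Relative error in a monomial: (δQ/Q)² = Σ (nᵢ · δxᵢ/xᵢ)².
  (2·δs/s)² = (2×0.0148)² = 0.000874;  (1·δc/c)² = (1×0.0598)² = 0.00358;  (1·δu/u)² = (1×0.0333)² = 0.00111;  (3·δd/d)² = (3×0.0794)² = 0.0567
δQ/Q = √(0.0623) = 0.250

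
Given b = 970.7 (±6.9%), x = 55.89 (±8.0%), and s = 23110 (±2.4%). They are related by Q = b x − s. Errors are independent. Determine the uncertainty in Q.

Let p = b·x = 54250. δp/p = √((1·δb/b)² + (1·δx/x)²) = √(0.00476 + 0.00640) = 0.106, so δp = 5730.
Q = p − s: δQ = √(δp² + δs²) = √(3.29e+07 + 3.08e+05) = 5760

5760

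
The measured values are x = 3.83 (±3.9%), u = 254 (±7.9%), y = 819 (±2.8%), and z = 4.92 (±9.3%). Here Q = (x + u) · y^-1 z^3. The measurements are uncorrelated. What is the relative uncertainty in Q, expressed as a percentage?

29.1%

Let w = x + u = 258. δw = √(δx² + δu²) = √(0.0223 + 403) = 20.1, so δw/w = 0.0778.
Q is then a monomial in w, y, z:
δQ/Q = √((δw/w)² + (-1·δy/y)² + (3·δz/z)²) = √(0.00606 + 0.000784 + 0.0778) = 0.291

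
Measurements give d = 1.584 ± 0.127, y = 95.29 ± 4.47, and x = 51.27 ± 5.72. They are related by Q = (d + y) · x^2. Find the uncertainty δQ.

Let u = d + y = 96.87. δu = √(δd² + δy²) = √(0.0161 + 20.0) = 4.47, so δu/u = 0.0462.
Q is then a monomial in u, x:
δQ/Q = √((δu/u)² + (2·δx/x)²) = √(0.00213 + 0.0498) = 0.228
Q = 254600, so δQ = 0.228 × 254600 = 58000.

58000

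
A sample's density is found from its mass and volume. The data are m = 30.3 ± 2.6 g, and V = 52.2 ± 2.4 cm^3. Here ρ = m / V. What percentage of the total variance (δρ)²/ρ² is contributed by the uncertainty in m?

77.7%

(δρ/ρ)² = (1·δm/m)² + (-1·δV/V)²
  m term: (1×0.0858)² = 0.00736
  V term: (-1×0.0460)² = 0.00211
Total = 0.00948. Share from m = 0.00736/0.00948 = 0.777.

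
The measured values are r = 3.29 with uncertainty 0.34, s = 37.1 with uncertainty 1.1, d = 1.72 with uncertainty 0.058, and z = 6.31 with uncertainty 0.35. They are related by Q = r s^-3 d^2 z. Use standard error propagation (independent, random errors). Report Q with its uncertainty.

Relative error in a monomial: (δQ/Q)² = Σ (nᵢ · δxᵢ/xᵢ)².
  (1·δr/r)² = (1×0.103)² = 0.0107;  (-3·δs/s)² = (-3×0.0296)² = 0.00791;  (2·δd/d)² = (2×0.0337)² = 0.00455;  (1·δz/z)² = (1×0.0555)² = 0.00308
δQ/Q = √(0.0262) = 0.162
Q = 0.00120, so δQ = 0.162 × 0.00120 = 0.000195.

0.00120 ± 0.000195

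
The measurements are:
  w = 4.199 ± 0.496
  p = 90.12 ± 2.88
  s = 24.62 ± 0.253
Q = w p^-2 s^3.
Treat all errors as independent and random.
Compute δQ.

1.06

Products/powers → add relative errors in quadrature, weighted by exponent:
  (1·δw/w)² = (1×0.118)² = 0.0140;  (-2·δp/p)² = (-2×0.0320)² = 0.00409;  (3·δs/s)² = (3×0.0103)² = 0.000950
δQ/Q = √(0.0190) = 0.138
Q = 7.716, so δQ = 0.138 × 7.716 = 1.06.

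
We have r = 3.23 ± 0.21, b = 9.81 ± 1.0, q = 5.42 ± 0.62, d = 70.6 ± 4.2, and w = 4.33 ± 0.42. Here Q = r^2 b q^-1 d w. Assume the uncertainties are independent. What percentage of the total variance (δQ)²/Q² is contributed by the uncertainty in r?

31.7%

(δQ/Q)² = (2·δr/r)² + (1·δb/b)² + (-1·δq/q)² + (1·δd/d)² + (1·δw/w)²
  r term: (2×0.0650)² = 0.0169
  b term: (1×0.102)² = 0.0104
  q term: (-1×0.114)² = 0.0131
  d term: (1×0.0595)² = 0.00354
  w term: (1×0.0970)² = 0.00941
Total = 0.0533. Share from r = 0.0169/0.0533 = 0.317.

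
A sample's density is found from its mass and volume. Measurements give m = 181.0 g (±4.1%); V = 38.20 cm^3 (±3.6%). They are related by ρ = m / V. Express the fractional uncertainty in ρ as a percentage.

Each factor contributes (exponent × relative error)² to (δρ/ρ)²:
  (1·δm/m)² = (1×0.0410)² = 0.00168;  (-1·δV/V)² = (-1×0.0360)² = 0.00130
δρ/ρ = √(0.00298) = 0.0546

5.46%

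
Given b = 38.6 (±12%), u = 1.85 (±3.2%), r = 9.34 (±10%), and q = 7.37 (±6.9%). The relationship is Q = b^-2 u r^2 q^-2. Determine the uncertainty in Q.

0.000684

Relative error in a monomial: (δQ/Q)² = Σ (nᵢ · δxᵢ/xᵢ)².
  (-2·δb/b)² = (-2×0.120)² = 0.0576;  (1·δu/u)² = (1×0.0320)² = 0.00102;  (2·δr/r)² = (2×0.100)² = 0.0400;  (-2·δq/q)² = (-2×0.0690)² = 0.0190
δQ/Q = √(0.118) = 0.343
Q = 0.00199, so δQ = 0.343 × 0.00199 = 0.000684.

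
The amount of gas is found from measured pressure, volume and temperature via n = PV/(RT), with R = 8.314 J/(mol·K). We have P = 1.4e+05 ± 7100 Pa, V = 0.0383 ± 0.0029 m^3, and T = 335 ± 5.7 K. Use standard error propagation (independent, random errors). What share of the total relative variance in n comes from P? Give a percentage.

(δn/n)² = (1·δP/P)² + (1·δV/V)² + (-1·δT/T)²
  P term: (1×0.0507)² = 0.00257
  V term: (1×0.0757)² = 0.00573
  T term: (-1×0.0170)² = 0.000290
Total = 0.00859. Share from P = 0.00257/0.00859 = 0.299.

29.9%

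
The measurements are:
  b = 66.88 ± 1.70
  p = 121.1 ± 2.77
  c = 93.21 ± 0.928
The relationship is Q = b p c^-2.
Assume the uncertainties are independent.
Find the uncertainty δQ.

Each factor contributes (exponent × relative error)² to (δQ/Q)²:
  (1·δb/b)² = (1×0.0254)² = 0.000646;  (1·δp/p)² = (1×0.0229)² = 0.000523;  (-2·δc/c)² = (-2×0.00996)² = 0.000396
δQ/Q = √(0.00157) = 0.0396
Q = 0.9322, so δQ = 0.0396 × 0.9322 = 0.0369.

0.0369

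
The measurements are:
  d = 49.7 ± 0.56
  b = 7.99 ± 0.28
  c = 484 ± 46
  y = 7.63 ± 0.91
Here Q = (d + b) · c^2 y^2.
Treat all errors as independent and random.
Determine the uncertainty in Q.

Let u = d + b = 57.7. δu = √(δd² + δb²) = √(0.314 + 0.0784) = 0.626, so δu/u = 0.0109.
Q is then a monomial in u, c, y:
δQ/Q = √((δu/u)² + (2·δc/c)² + (2·δy/y)²) = √(0.000118 + 0.0361 + 0.0569) = 0.305
Q = 7.87e+08, so δQ = 0.305 × 7.87e+08 = 2.4e+08.

2.4e+08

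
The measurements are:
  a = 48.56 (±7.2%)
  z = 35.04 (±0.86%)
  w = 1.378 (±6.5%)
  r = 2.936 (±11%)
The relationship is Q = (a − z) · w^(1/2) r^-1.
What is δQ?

Let u = a − z = 13.52. δu = √(δa² + δz²) = √(12.2 + 0.0908) = 3.51, so δu/u = 0.260.
Q is then a monomial in u, w, r:
δQ/Q = √((δu/u)² + (½·δw/w)² + (-1·δr/r)²) = √(0.0674 + 0.00106 + 0.0121) = 0.284
Q = 5.406, so δQ = 0.284 × 5.406 = 1.53.

1.53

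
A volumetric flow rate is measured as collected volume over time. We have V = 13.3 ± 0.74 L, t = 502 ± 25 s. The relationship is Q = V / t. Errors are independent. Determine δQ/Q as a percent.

For a monomial Q ∝ V, t^-1, fractional errors add in quadrature:
  (1·δV/V)² = (1×0.0556)² = 0.00310;  (-1·δt/t)² = (-1×0.0498)² = 0.00248
δQ/Q = √(0.00558) = 0.0747

7.47%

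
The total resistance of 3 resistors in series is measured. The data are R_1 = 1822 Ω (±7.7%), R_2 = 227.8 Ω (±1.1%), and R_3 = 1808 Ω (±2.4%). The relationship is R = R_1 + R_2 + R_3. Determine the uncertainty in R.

147 Ω

R is a linear combination, so absolute uncertainties add in quadrature:
  (δR_1)² = 19700;  (δR_2)² = 6.28;  (δR_3)² = 1880
δR = √(21600) = 147 Ω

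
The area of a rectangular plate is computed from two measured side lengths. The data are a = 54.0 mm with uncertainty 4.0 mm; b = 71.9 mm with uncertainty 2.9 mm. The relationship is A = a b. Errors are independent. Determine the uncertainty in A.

Each factor contributes (exponent × relative error)² to (δA/A)²:
  (1·δa/a)² = (1×0.0741)² = 0.00549;  (1·δb/b)² = (1×0.0403)² = 0.00163
δA/A = √(0.00711) = 0.0843
A = 3880 mm^2, so δA = 0.0843 × 3880 = 327 mm^2.

327 mm^2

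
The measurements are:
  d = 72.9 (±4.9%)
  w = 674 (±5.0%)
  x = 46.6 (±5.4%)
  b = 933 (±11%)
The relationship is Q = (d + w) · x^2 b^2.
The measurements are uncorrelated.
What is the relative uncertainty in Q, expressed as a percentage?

Let u = d + w = 747. δu = √(δd² + δw²) = √(12.8 + 1140) = 33.9, so δu/u = 0.0454.
Q is then a monomial in u, x, b:
δQ/Q = √((δu/u)² + (2·δx/x)² + (2·δb/b)²) = √(0.00206 + 0.0117 + 0.0484) = 0.249

24.9%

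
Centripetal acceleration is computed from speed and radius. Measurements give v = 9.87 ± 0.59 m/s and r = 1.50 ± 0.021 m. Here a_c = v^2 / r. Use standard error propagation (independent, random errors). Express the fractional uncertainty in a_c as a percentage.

Relative error in a monomial: (δa_c/a_c)² = Σ (nᵢ · δxᵢ/xᵢ)².
  (2·δv/v)² = (2×0.0598)² = 0.0143;  (-1·δr/r)² = (-1×0.0140)² = 0.000196
δa_c/a_c = √(0.0145) = 0.120

12.0%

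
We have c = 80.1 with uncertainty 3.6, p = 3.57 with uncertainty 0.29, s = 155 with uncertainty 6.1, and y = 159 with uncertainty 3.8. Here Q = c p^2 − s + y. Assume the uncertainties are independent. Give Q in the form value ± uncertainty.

Let w = c·p^2 = 1020. δw/w = √((1·δc/c)² + (2·δp/p)²) = √(0.00202 + 0.0264) = 0.169, so δw = 172.
Q = w − s + y: δQ = √(δw² + δs² + δy²) = √(29600 + 37.2 + 14.4) = 172
Q = 1020.

1020 ± 172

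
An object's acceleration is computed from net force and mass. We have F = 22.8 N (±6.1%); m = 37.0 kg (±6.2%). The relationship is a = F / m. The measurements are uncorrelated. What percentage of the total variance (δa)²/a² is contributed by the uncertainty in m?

50.8%

(δa/a)² = (1·δF/F)² + (-1·δm/m)²
  F term: (1×0.0610)² = 0.00372
  m term: (-1×0.0620)² = 0.00384
Total = 0.00756. Share from m = 0.00384/0.00756 = 0.508.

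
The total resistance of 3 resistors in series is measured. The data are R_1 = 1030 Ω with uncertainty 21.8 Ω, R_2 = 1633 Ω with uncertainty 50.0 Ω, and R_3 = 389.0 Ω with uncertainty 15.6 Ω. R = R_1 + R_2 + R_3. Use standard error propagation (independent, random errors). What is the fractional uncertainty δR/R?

0.0186

Absolute uncertainties add in quadrature for a linear combination:
  (δR_1)² = 475;  (δR_2)² = 2500;  (δR_3)² = 243
δR = √(3220) = 56.7 Ω
R = 3052 Ω, so δR/R = 56.7/3052 = 0.0186.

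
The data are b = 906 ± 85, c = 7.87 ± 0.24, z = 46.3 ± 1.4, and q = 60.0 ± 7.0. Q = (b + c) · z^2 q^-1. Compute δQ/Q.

Let u = b + c = 914. δu = √(δb² + δc²) = √(7220 + 0.0576) = 85.0, so δu/u = 0.0930.
Q is then a monomial in u, z, q:
δQ/Q = √((δu/u)² + (2·δz/z)² + (-1·δq/q)²) = √(0.00865 + 0.00366 + 0.0136) = 0.161

0.161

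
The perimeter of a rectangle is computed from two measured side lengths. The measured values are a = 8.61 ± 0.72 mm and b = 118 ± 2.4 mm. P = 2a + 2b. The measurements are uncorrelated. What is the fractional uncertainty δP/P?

0.0198

P is a linear combination, so absolute uncertainties add in quadrature:
  (2·δa)² = 2.07;  (2·δb)² = 23.0
δP = √(25.1) = 5.01 mm
P = 253 mm, so δP/P = 5.01/253 = 0.0198.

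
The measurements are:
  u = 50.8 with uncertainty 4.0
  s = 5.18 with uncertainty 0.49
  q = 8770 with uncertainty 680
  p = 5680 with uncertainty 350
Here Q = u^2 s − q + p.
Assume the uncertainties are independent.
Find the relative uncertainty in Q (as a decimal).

Let w = u^2·s = 13400. δw/w = √((2·δu/u)² + (1·δs/s)²) = √(0.0248 + 0.00895) = 0.184, so δw = 2460.
Q = w − q + p: δQ = √(δw² + δq² + δp²) = √(6.03e+06 + 4.62e+05 + 1.22e+05) = 2570
Q = 10300, so δQ/Q = 2570/10300 = 0.250.

0.250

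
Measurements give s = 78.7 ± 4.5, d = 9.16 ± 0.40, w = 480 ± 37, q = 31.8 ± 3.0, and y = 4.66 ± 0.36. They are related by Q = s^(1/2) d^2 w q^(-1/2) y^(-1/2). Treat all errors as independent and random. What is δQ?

3950

Relative error in a monomial: (δQ/Q)² = Σ (nᵢ · δxᵢ/xᵢ)².
  (½·δs/s)² = (0.5×0.0572)² = 0.000817;  (2·δd/d)² = (2×0.0437)² = 0.00763;  (1·δw/w)² = (1×0.0771)² = 0.00594;  (−½·δq/q)² = (-0.5×0.0943)² = 0.00222;  (−½·δy/y)² = (-0.5×0.0773)² = 0.00149
δQ/Q = √(0.0181) = 0.135
Q = 29400, so δQ = 0.135 × 29400 = 3950.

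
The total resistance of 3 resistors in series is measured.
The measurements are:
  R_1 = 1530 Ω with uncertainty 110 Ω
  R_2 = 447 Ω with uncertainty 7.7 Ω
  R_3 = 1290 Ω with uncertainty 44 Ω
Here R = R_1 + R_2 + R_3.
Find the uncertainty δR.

Sums and differences: (δR)² = Σ (cᵢ δxᵢ)².
  (δR_1)² = 12100;  (δR_2)² = 59.3;  (δR_3)² = 1940
δR = √(14100) = 119 Ω

119 Ω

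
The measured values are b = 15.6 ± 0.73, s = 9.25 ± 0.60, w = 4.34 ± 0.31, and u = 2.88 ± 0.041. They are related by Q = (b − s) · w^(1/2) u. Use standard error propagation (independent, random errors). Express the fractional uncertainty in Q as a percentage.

Let h = b − s = 6.35. δh = √(δb² + δs²) = √(0.533 + 0.360) = 0.945, so δh/h = 0.149.
Q is then a monomial in h, w, u:
δQ/Q = √((δh/h)² + (½·δw/w)² + (1·δu/u)²) = √(0.0221 + 0.00128 + 0.000203) = 0.154

15.4%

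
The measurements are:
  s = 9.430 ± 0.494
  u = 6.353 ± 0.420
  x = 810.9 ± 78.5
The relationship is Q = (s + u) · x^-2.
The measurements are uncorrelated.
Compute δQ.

Let w = s + u = 15.78. δw = √(δs² + δu²) = √(0.244 + 0.176) = 0.648, so δw/w = 0.0411.
Q is then a monomial in w, x:
δQ/Q = √((δw/w)² + (-2·δx/x)²) = √(0.00169 + 0.0375) = 0.198
Q = 2.4e-05, so δQ = 0.198 × 2.4e-05 = 4.75e-06.

4.75e-06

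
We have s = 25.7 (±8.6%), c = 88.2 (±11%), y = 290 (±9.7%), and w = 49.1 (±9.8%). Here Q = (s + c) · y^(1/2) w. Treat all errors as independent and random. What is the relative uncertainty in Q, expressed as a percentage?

Let u = s + c = 114. δu = √(δs² + δc²) = √(4.88 + 94.1) = 9.95, so δu/u = 0.0874.
Q is then a monomial in u, y, w:
δQ/Q = √((δu/u)² + (½·δy/y)² + (1·δw/w)²) = √(0.00763 + 0.00235 + 0.00960) = 0.140

14.0%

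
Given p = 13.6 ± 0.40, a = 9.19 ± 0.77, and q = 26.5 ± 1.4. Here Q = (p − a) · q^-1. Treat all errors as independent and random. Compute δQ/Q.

Let u = p − a = 4.41. δu = √(δp² + δa²) = √(0.160 + 0.593) = 0.868, so δu/u = 0.197.
Q is then a monomial in u, q:
δQ/Q = √((δu/u)² + (-1·δq/q)²) = √(0.0387 + 0.00279) = 0.204

0.204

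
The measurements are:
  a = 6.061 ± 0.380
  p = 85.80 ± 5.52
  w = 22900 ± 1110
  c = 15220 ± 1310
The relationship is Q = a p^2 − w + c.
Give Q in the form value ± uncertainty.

Let h = a·p^2 = 44620. δh/h = √((1·δa/a)² + (2·δp/p)²) = √(0.00393 + 0.0166) = 0.143, so δh = 6390.
Q = h − w + c: δQ = √(δh² + δw² + δc²) = √(4.08e+07 + 1.23e+06 + 1.72e+06) = 6610
Q = 36940.

36940 ± 6610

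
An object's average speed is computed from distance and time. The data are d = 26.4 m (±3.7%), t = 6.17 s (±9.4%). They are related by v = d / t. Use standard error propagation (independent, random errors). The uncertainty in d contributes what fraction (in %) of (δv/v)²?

(δv/v)² = (1·δd/d)² + (-1·δt/t)²
  d term: (1×0.0370)² = 0.00137
  t term: (-1×0.0940)² = 0.00884
Total = 0.0102. Share from d = 0.00137/0.0102 = 0.134.

13.4%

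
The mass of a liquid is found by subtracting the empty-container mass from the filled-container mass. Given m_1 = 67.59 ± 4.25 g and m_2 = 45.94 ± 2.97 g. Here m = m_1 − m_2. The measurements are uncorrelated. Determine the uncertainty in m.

For a sum/difference, combine absolute errors in quadrature:
  (δm_1)² = 18.1;  (δm_2)² = 8.82
δm = √(26.9) = 5.18 g

5.18 g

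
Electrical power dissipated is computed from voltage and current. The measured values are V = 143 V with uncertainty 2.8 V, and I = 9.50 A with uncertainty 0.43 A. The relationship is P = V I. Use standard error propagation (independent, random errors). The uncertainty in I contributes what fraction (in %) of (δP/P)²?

84.2%

(δP/P)² = (1·δV/V)² + (1·δI/I)²
  V term: (1×0.0196)² = 0.000383
  I term: (1×0.0453)² = 0.00205
Total = 0.00243. Share from I = 0.00205/0.00243 = 0.842.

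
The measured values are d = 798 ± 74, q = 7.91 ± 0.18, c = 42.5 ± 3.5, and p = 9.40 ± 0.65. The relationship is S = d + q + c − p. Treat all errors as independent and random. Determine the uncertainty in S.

74.1

S is a linear combination, so absolute uncertainties add in quadrature:
  (δd)² = 5480;  (δq)² = 0.0324;  (δc)² = 12.2;  (δp)² = 0.423
δS = √(5490) = 74.1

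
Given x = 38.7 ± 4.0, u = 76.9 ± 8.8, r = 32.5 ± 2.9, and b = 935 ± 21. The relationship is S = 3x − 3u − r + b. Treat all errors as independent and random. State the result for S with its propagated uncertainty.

788 ± 35.9

S is a linear combination, so absolute uncertainties add in quadrature:
  (3·δx)² = 144;  (3·δu)² = 697;  (δr)² = 8.41;  (δb)² = 441
δS = √(1290) = 35.9
S = 788.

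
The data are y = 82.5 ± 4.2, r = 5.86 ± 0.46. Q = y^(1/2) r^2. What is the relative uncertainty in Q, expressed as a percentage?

Products/powers → add relative errors in quadrature, weighted by exponent:
  (½·δy/y)² = (0.5×0.0509)² = 0.000648;  (2·δr/r)² = (2×0.0785)² = 0.0246
δQ/Q = √(0.0253) = 0.159

15.9%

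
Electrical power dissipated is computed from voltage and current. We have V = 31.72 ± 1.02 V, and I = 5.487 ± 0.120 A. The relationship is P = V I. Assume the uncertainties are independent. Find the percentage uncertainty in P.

3.89%

P is a product of powers, so relative uncertainties combine in quadrature:
  (1·δV/V)² = (1×0.0322)² = 0.00103;  (1·δI/I)² = (1×0.0219)² = 0.000478
δP/P = √(0.00151) = 0.0389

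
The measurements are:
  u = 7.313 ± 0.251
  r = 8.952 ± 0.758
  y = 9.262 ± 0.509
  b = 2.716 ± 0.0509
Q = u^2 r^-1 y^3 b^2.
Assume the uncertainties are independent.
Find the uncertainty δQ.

For a monomial Q ∝ u^2, r^-1, y^3, b^2, fractional errors add in quadrature:
  (2·δu/u)² = (2×0.0343)² = 0.00471;  (-1·δr/r)² = (-1×0.0847)² = 0.00717;  (3·δy/y)² = (3×0.0550)² = 0.0272;  (2·δb/b)² = (2×0.0187)² = 0.00140
δQ/Q = √(0.0405) = 0.201
Q = 35010, so δQ = 0.201 × 35010 = 7040.

7040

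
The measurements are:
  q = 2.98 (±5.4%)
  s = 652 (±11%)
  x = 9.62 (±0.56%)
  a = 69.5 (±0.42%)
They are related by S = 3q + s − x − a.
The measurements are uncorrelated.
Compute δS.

71.7

Each term contributes (cᵢ δxᵢ)² to (δS)²:
  (3·δq)² = 0.233;  (δs)² = 5140;  (δx)² = 0.00290;  (δa)² = 0.0852
δS = √(5140) = 71.7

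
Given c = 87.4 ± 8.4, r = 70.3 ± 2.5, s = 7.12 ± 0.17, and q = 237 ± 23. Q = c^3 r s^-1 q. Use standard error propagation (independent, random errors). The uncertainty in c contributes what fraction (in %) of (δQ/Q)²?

(δQ/Q)² = (3·δc/c)² + (1·δr/r)² + (-1·δs/s)² + (1·δq/q)²
  c term: (3×0.0961)² = 0.0831
  r term: (1×0.0356)² = 0.00126
  s term: (-1×0.0239)² = 0.000570
  q term: (1×0.0970)² = 0.00942
Total = 0.0944. Share from c = 0.0831/0.0944 = 0.881.

88.1%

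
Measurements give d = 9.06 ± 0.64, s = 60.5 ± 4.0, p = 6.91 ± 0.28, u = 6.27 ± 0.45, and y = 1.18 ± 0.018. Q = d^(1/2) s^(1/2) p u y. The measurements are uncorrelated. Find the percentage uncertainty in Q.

9.68%

Since Q is a product/quotient, work with relative uncertainties:
  (½·δd/d)² = (0.5×0.0706)² = 0.00125;  (½·δs/s)² = (0.5×0.0661)² = 0.00109;  (1·δp/p)² = (1×0.0405)² = 0.00164;  (1·δu/u)² = (1×0.0718)² = 0.00515;  (1·δy/y)² = (1×0.0153)² = 0.000233
δQ/Q = √(0.00937) = 0.0968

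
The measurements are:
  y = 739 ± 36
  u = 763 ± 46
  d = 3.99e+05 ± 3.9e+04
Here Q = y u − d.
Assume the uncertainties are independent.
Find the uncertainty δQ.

58600

Let p = y·u = 5.64e+05. δp/p = √((1·δy/y)² + (1·δu/u)²) = √(0.00237 + 0.00363) = 0.0775, so δp = 43700.
Q = p − d: δQ = √(δp² + δd²) = √(1.91e+09 + 1.52e+09) = 58600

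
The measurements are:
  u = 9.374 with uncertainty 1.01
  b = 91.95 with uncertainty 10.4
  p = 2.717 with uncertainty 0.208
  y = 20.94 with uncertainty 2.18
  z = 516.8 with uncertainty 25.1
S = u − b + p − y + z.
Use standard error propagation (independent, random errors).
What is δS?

27.3

Absolute uncertainties add in quadrature for a linear combination:
  (δu)² = 1.02;  (δb)² = 108;  (δp)² = 0.0433;  (δy)² = 4.75;  (δz)² = 630
δS = √(744) = 27.3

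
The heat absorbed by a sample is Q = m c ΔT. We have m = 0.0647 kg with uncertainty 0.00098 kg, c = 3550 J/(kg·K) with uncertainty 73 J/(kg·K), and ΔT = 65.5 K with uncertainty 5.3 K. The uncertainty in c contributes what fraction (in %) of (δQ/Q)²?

5.87%

(δQ/Q)² = (1·δm/m)² + (1·δc/c)² + (1·δΔT/ΔT)²
  m term: (1×0.0151)² = 0.000229
  c term: (1×0.0206)² = 0.000423
  ΔT term: (1×0.0809)² = 0.00655
Total = 0.00720. Share from c = 0.000423/0.00720 = 0.0587.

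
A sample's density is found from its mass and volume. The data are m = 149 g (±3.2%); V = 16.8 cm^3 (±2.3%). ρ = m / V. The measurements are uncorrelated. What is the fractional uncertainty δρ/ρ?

0.0394

Each factor contributes (exponent × relative error)² to (δρ/ρ)²:
  (1·δm/m)² = (1×0.0320)² = 0.00102;  (-1·δV/V)² = (-1×0.0230)² = 0.000529
δρ/ρ = √(0.00155) = 0.0394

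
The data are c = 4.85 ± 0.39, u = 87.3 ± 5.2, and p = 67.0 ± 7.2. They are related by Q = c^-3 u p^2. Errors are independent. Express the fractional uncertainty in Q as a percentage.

Each factor contributes (exponent × relative error)² to (δQ/Q)²:
  (-3·δc/c)² = (-3×0.0804)² = 0.0582;  (1·δu/u)² = (1×0.0596)² = 0.00355;  (2·δp/p)² = (2×0.107)² = 0.0462
δQ/Q = √(0.108) = 0.329

32.9%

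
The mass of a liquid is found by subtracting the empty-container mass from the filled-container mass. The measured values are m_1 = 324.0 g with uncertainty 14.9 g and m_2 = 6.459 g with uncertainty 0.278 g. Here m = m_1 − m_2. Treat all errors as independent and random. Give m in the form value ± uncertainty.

Absolute uncertainties add in quadrature for a linear combination:
  (δm_1)² = 222;  (δm_2)² = 0.0773
δm = √(222) = 14.9 g
m = 317.5 g.

317.5 ± 14.9 g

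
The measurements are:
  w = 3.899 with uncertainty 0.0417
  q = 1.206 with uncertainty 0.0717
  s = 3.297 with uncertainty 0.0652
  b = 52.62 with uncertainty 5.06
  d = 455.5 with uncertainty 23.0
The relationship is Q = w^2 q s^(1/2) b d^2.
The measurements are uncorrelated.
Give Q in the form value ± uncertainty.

(3.634 ± 0.558) × 10^8

Products/powers → add relative errors in quadrature, weighted by exponent:
  (2·δw/w)² = (2×0.0107)² = 0.000458;  (1·δq/q)² = (1×0.0595)² = 0.00353;  (½·δs/s)² = (0.5×0.0198)² = 9.78e-05;  (1·δb/b)² = (1×0.0962)² = 0.00925;  (2·δd/d)² = (2×0.0505)² = 0.0102
δQ/Q = √(0.0235) = 0.153
Q = 3.634e+08, so δQ = 0.153 × 3.634e+08 = 5.58e+07.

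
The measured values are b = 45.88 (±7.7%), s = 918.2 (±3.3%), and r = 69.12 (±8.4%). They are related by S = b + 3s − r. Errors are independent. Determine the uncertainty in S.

91.2

For a sum/difference, combine absolute errors in quadrature:
  (δb)² = 12.5;  (3·δs)² = 8260;  (δr)² = 33.7
δS = √(8310) = 91.2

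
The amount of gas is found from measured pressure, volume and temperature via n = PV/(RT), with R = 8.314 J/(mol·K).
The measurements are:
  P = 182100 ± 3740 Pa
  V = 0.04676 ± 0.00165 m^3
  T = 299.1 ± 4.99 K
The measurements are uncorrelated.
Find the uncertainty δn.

Each factor contributes (exponent × relative error)² to (δn/n)²:
  (1·δP/P)² = (1×0.0205)² = 0.000422;  (1·δV/V)² = (1×0.0353)² = 0.00125;  (-1·δT/T)² = (-1×0.0167)² = 0.000278
δn/n = √(0.00195) = 0.0441
n = 3.424 mol, so δn = 0.0441 × 3.424 = 0.151 mol.

0.151 mol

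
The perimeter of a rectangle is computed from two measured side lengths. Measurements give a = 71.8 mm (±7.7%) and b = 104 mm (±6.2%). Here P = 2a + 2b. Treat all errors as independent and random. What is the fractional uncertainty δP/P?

For a sum/difference, combine absolute errors in quadrature:
  (2·δa)² = 122;  (2·δb)² = 166
δP = √(289) = 17.0 mm
P = 352 mm, so δP/P = 17.0/352 = 0.0483.

0.0483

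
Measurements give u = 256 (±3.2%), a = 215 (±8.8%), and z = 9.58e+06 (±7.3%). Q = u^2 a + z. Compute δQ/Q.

Let p = u^2·a = 1.41e+07. δp/p = √((2·δu/u)² + (1·δa/a)²) = √(0.00410 + 0.00774) = 0.109, so δp = 1.53e+06.
Q = p + z: δQ = √(δp² + δz²) = √(2.35e+12 + 4.89e+11) = 1.69e+06
Q = 2.37e+07, so δQ/Q = 1.69e+06/2.37e+07 = 0.0712.

0.0712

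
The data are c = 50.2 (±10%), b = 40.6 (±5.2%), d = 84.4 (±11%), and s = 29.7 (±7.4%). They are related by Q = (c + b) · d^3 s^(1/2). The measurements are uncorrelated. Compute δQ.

Let u = c + b = 90.8. δu = √(δc² + δb²) = √(25.2 + 4.46) = 5.45, so δu/u = 0.0600.
Q is then a monomial in u, d, s:
δQ/Q = √((δu/u)² + (3·δd/d)² + (½·δs/s)²) = √(0.00360 + 0.109 + 0.00137) = 0.337
Q = 2.98e+08, so δQ = 0.337 × 2.98e+08 = 1e+08.

1e+08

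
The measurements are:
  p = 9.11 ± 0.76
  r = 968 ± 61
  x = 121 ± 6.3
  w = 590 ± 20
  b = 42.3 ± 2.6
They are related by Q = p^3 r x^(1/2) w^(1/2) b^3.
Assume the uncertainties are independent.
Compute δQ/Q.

0.319

For a monomial Q ∝ p^3, r, x^(1/2), w^(1/2), b^3, fractional errors add in quadrature:
  (3·δp/p)² = (3×0.0834)² = 0.0626;  (1·δr/r)² = (1×0.0630)² = 0.00397;  (½·δx/x)² = (0.5×0.0521)² = 0.000678;  (½·δw/w)² = (0.5×0.0339)² = 0.000287;  (3·δb/b)² = (3×0.0615)² = 0.0340
δQ/Q = √(0.102) = 0.319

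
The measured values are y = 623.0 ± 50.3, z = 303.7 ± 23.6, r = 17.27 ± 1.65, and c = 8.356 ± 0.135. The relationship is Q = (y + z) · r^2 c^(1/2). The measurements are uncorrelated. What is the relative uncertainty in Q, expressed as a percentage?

Let u = y + z = 926.7. δu = √(δy² + δz²) = √(2530 + 557) = 55.6, so δu/u = 0.0600.
Q is then a monomial in u, r, c:
δQ/Q = √((δu/u)² + (2·δr/r)² + (½·δc/c)²) = √(0.00359 + 0.0365 + 6.53e-05) = 0.200

20.0%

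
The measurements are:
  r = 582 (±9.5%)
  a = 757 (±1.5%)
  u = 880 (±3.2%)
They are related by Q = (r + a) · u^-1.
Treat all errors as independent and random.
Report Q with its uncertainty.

Let w = r + a = 1340. δw = √(δr² + δa²) = √(3060 + 129) = 56.4, so δw/w = 0.0422.
Q is then a monomial in w, u:
δQ/Q = √((δw/w)² + (-1·δu/u)²) = √(0.00178 + 0.00102) = 0.0529
Q = 1.52, so δQ = 0.0529 × 1.52 = 0.0805.

1.52 ± 0.0805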